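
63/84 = 3/4 = 0.75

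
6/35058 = 1/5843 = 0.00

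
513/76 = 6 +3/4 = 6.75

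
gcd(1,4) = 1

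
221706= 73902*3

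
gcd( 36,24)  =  12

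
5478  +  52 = 5530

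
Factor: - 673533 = - 3^2*7^1*10691^1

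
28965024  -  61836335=-32871311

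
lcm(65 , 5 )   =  65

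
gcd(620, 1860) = 620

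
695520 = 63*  11040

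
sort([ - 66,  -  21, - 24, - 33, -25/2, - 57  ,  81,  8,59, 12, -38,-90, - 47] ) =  [ - 90, - 66,-57 ,-47,-38, - 33, -24, - 21,  -  25/2 , 8, 12,59, 81]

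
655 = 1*655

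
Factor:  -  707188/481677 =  - 2^2 *3^ (- 1 ) * 7^( - 1) * 22937^( - 1)*176797^1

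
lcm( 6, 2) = 6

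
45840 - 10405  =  35435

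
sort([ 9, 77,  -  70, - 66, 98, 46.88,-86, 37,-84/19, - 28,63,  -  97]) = [ -97, - 86, - 70, - 66,-28,- 84/19, 9,37,46.88,63, 77,98] 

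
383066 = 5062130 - 4679064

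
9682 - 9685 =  - 3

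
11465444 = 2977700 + 8487744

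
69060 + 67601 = 136661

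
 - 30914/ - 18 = 1717+4/9 = 1717.44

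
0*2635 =0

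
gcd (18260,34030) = 830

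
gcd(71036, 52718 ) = 86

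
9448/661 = 9448/661 = 14.29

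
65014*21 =1365294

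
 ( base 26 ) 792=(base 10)4968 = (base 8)11550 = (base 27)6m0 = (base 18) F60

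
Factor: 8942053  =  1753^1*5101^1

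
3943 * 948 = 3737964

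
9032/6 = 1505 + 1/3 = 1505.33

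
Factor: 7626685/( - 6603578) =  - 2^( - 1)*5^1*11^1*23^1*6029^1*3301789^( - 1 )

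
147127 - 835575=-688448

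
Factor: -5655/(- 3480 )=2^ ( - 3) * 13^1 = 13/8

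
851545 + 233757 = 1085302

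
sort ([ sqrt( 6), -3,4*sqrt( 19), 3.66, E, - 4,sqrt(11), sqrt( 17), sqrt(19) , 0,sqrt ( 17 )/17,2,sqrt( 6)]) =[ - 4 , - 3, 0 , sqrt( 17)/17, 2, sqrt( 6),sqrt(6 ), E,sqrt( 11), 3.66, sqrt( 17),sqrt( 19 ) , 4 * sqrt( 19)] 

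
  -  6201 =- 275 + -5926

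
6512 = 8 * 814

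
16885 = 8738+8147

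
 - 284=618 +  - 902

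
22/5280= 1/240 = 0.00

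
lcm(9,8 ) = 72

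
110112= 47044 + 63068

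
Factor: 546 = 2^1  *3^1*7^1*13^1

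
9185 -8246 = 939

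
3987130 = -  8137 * ( - 490) 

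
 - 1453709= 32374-1486083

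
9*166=1494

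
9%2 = 1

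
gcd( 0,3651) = 3651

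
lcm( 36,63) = 252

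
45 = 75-30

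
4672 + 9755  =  14427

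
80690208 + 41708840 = 122399048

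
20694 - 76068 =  - 55374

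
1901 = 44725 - 42824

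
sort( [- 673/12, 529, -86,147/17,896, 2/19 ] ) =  [ - 86, - 673/12, 2/19,147/17,529,896] 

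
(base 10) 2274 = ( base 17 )7ED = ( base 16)8E2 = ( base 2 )100011100010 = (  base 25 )3fo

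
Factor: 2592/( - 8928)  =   -3^2  *  31^( - 1) =- 9/31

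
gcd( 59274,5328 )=666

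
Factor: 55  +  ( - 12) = 43^1 = 43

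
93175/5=18635 = 18635.00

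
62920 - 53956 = 8964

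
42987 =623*69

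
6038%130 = 58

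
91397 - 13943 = 77454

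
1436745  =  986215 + 450530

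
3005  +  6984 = 9989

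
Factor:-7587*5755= - 43663185 = - 3^3*5^1*281^1*1151^1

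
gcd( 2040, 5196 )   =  12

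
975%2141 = 975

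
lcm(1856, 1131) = 72384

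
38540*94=3622760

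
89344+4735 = 94079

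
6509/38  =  171  +  11/38 = 171.29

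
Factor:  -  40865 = -5^1*11^1 * 743^1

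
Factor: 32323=32323^1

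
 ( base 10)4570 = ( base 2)1000111011010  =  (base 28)5N6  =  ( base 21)a7d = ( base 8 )10732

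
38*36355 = 1381490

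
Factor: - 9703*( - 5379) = 3^1*11^1*31^1*163^1*313^1 = 52192437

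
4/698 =2/349 =0.01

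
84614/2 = 42307 = 42307.00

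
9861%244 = 101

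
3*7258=21774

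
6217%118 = 81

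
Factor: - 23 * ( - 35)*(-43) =-5^1 * 7^1*23^1 * 43^1=- 34615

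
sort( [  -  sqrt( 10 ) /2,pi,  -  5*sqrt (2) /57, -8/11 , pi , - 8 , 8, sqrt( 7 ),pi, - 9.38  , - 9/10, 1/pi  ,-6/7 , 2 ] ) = [ - 9.38,  -  8,-sqrt ( 10 ) /2,-9/10,  -  6/7,-8/11 ,-5*sqrt( 2)/57, 1/pi , 2,sqrt(7),  pi,pi, pi,8 ]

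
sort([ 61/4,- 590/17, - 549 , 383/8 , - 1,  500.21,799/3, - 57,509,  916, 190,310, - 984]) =[ - 984, - 549, - 57, - 590/17, - 1, 61/4,383/8,  190,  799/3, 310 , 500.21,509,  916] 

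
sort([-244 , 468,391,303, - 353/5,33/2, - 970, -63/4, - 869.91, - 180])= [ -970, - 869.91, - 244, - 180, - 353/5, - 63/4,33/2,  303,391,468] 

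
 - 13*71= - 923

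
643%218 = 207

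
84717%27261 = 2934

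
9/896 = 9/896= 0.01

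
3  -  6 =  - 3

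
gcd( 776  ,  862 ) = 2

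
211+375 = 586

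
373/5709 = 373/5709= 0.07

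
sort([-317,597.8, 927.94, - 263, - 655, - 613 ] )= [ - 655, - 613, - 317,- 263,  597.8,927.94 ]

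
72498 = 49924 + 22574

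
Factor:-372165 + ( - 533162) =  - 905327 =-  107^1*8461^1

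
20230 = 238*85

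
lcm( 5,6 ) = 30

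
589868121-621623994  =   - 31755873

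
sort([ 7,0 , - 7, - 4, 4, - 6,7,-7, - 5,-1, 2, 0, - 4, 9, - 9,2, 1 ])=[  -  9, - 7, - 7 ,- 6, - 5 , - 4,  -  4, - 1,0,0, 1, 2,2, 4, 7,7, 9]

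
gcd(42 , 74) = 2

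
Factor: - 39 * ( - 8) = 312=2^3*3^1*13^1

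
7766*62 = 481492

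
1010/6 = 505/3 = 168.33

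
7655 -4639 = 3016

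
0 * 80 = 0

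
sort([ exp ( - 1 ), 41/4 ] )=[exp ( - 1 ),  41/4] 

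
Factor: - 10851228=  - 2^2*3^2 * 301423^1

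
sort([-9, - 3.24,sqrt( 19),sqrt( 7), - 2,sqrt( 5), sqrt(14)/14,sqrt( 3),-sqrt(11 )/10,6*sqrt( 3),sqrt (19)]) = [-9, - 3.24, - 2 ,- sqrt(11 ) /10,sqrt(14 )/14  ,  sqrt(  3),sqrt( 5),sqrt( 7 ),sqrt ( 19),sqrt( 19), 6*sqrt( 3 )]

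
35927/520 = 35927/520  =  69.09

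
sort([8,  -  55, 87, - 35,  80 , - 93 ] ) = [ - 93, - 55,-35,8,80,87 ] 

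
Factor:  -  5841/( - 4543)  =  3^2 * 7^( - 1 ) = 9/7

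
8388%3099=2190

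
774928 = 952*814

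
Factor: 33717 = 3^1*11239^1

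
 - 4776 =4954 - 9730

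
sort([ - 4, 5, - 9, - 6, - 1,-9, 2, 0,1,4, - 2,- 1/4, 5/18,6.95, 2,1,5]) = [-9,-9,-6, - 4,-2,-1, - 1/4, 0 , 5/18,1, 1, 2,  2, 4 , 5,5, 6.95]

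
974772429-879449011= 95323418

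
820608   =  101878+718730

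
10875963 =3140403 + 7735560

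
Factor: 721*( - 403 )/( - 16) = 290563/16=2^(-4)*7^1*13^1*31^1*103^1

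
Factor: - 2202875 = - 5^3*17623^1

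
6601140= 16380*403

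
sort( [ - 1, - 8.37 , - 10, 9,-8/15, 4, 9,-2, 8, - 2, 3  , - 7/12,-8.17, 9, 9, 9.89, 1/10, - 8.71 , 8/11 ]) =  [ - 10, - 8.71 ,-8.37, - 8.17,-2, - 2,-1,-7/12, - 8/15, 1/10, 8/11 , 3,  4, 8, 9, 9, 9,9,9.89]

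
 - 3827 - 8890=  - 12717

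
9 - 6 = 3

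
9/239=9/239 = 0.04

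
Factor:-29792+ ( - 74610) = -2^1*52201^1 = - 104402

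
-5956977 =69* (-86333) 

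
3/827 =3/827 = 0.00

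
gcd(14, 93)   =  1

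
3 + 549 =552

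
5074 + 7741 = 12815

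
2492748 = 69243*36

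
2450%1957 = 493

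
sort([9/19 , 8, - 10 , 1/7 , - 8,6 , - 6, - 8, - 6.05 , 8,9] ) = [ - 10, - 8, - 8, - 6.05, - 6,  1/7,9/19, 6, 8, 8,9 ]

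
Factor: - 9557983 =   -  9557983^1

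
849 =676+173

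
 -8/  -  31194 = 4/15597 = 0.00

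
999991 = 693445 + 306546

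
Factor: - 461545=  - 5^1*7^1 * 13187^1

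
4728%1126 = 224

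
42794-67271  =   - 24477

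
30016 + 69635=99651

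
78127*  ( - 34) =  - 2656318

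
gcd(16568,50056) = 8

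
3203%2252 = 951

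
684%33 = 24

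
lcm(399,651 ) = 12369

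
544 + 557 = 1101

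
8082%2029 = 1995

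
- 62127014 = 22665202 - 84792216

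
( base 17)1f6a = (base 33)8JL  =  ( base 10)9360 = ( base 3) 110211200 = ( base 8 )22220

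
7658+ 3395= 11053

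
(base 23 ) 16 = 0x1D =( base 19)1A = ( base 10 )29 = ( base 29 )10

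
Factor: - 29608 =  - 2^3*3701^1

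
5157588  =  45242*114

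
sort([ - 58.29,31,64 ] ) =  [ - 58.29,31 , 64 ]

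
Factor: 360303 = 3^1*83^1*1447^1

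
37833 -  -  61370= 99203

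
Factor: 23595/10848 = 7865/3616 = 2^(-5)*5^1 * 11^2*13^1 * 113^( - 1) 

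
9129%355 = 254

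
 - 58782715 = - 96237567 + 37454852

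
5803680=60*96728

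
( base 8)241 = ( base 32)51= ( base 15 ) AB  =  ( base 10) 161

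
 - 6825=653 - 7478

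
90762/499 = 181  +  443/499 = 181.89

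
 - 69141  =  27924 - 97065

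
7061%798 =677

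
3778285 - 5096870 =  - 1318585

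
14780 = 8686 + 6094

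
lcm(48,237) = 3792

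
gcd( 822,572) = 2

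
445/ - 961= - 445/961 = - 0.46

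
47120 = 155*304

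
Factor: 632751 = 3^1*7^1*29^1 * 1039^1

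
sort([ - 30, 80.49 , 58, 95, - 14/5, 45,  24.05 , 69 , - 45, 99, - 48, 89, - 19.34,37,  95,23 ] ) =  [ - 48, - 45,  -  30, - 19.34, - 14/5, 23, 24.05, 37,45,  58, 69,80.49, 89,95, 95,99] 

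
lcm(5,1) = 5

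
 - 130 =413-543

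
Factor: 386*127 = 49022 = 2^1*127^1*193^1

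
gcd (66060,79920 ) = 180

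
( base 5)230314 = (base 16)2011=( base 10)8209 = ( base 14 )2dc5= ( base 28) AD5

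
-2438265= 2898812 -5337077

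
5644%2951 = 2693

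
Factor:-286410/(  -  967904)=2^( - 4)*3^1*5^1*7^ ( - 1 ) * 29^( - 1) * 149^(-1)*9547^1 = 143205/483952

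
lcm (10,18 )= 90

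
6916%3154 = 608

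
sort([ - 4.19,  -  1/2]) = [ -4.19, -1/2 ]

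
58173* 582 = 33856686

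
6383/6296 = 1 + 87/6296 = 1.01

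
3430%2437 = 993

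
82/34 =41/17 = 2.41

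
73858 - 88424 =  - 14566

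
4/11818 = 2/5909 = 0.00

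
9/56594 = 9/56594 = 0.00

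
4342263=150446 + 4191817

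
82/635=82/635= 0.13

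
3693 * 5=18465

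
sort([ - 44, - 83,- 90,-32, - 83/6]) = [-90, - 83, - 44, - 32, - 83/6] 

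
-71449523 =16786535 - 88236058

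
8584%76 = 72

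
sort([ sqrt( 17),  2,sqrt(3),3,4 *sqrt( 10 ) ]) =[ sqrt(3 ),2 , 3, sqrt( 17) , 4*sqrt (10 )]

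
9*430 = 3870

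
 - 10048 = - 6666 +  - 3382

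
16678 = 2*8339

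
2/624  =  1/312  =  0.00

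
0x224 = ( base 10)548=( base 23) 10j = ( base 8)1044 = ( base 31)hl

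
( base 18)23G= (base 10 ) 718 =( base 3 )222121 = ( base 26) 11g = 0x2CE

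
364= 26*14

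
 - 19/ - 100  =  19/100 =0.19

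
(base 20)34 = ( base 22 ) 2k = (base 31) 22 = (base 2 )1000000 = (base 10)64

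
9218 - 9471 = -253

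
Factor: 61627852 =2^2 * 11^1 * 13^1*107741^1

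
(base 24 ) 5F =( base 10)135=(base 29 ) 4J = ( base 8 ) 207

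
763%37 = 23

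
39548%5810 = 4688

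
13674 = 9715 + 3959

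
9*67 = 603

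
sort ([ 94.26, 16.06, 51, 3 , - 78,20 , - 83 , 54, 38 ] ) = [ - 83, - 78,3, 16.06,20,38, 51, 54, 94.26 ] 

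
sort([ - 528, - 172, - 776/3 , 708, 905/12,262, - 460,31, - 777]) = [ - 777, - 528, - 460  , - 776/3,-172,31,905/12,262, 708]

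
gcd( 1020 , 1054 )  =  34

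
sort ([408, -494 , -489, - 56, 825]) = [ - 494,- 489, -56,408 , 825 ]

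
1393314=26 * 53589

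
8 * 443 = 3544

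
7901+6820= 14721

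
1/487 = 1/487 =0.00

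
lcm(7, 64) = 448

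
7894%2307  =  973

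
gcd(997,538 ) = 1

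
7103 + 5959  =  13062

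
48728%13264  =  8936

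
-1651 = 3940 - 5591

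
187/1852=187/1852 = 0.10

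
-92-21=  -  113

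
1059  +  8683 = 9742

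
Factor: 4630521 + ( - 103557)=2^2*3^2*13^1* 17^1*569^1 = 4526964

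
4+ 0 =4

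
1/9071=1/9071 = 0.00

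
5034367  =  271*18577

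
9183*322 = 2956926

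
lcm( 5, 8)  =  40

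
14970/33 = 453 + 7/11 = 453.64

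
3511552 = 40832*86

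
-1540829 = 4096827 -5637656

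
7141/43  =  7141/43 = 166.07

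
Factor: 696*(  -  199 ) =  - 138504 = - 2^3*3^1*29^1 *199^1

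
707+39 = 746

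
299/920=13/40 = 0.33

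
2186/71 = 30 + 56/71=30.79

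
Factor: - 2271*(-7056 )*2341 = 37512596016=   2^4*3^3*7^2 *757^1*2341^1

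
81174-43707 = 37467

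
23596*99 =2336004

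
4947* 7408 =36647376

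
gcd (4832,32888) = 8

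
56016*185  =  10362960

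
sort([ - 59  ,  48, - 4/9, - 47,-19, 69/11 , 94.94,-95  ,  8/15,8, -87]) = [ - 95, - 87,-59,-47, - 19,-4/9,8/15,69/11,8,48,94.94]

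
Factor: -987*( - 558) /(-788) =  - 275373/394=- 2^( - 1 )*3^3*7^1*31^1*47^1*197^(-1 ) 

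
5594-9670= - 4076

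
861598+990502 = 1852100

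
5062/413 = 12 + 106/413 = 12.26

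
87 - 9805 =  - 9718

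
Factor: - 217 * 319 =-69223 = - 7^1*11^1*29^1*31^1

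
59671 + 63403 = 123074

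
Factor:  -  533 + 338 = -195  =  -3^1*5^1*13^1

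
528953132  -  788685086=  -259731954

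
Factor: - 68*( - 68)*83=2^4  *17^2*83^1 = 383792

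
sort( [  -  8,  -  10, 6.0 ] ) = [ - 10, - 8, 6.0]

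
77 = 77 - 0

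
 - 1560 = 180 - 1740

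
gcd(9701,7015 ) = 1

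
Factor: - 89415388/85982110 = -44707694/42991055 = -2^1*5^( - 1) *223^(  -  1)*1429^1*15643^1*38557^( - 1)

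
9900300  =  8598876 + 1301424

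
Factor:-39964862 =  - 2^1 * 7^1*53^1*53861^1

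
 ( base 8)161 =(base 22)53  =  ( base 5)423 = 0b1110001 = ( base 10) 113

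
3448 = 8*431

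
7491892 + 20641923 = 28133815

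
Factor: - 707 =-7^1*101^1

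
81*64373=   5214213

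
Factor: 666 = 2^1*3^2*37^1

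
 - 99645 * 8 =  - 797160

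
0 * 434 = 0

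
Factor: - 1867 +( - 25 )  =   -1892 = - 2^2*11^1*43^1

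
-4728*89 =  - 420792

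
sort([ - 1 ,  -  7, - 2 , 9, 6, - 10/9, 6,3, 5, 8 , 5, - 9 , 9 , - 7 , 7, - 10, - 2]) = [ -10, - 9, - 7, - 7, - 2,-2, - 10/9 ,-1 , 3, 5, 5,6, 6,7, 8,9,9]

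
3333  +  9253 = 12586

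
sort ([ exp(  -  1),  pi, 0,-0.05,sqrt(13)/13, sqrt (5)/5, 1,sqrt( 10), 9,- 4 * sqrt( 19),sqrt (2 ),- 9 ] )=[ - 4*sqrt( 19 ), - 9, - 0.05, 0,sqrt ( 13)/13,exp(-1 ),sqrt ( 5)/5,1, sqrt(2 ), pi,sqrt( 10 ) , 9]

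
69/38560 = 69/38560 = 0.00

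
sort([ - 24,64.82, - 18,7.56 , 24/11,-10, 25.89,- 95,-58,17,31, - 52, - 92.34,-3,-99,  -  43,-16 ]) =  [  -  99,  -  95, - 92.34,  -  58 ,-52, - 43,-24, - 18,-16,-10, - 3,24/11,7.56 , 17,25.89,31, 64.82 ]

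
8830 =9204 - 374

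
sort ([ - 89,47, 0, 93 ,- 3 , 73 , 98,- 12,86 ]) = [ - 89, - 12 , - 3  ,  0,47, 73, 86,93,  98] 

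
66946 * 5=334730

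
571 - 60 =511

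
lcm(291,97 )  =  291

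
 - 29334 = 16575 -45909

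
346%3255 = 346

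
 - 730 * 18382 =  - 13418860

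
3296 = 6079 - 2783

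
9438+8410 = 17848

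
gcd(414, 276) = 138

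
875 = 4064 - 3189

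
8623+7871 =16494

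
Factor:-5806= - 2^1 * 2903^1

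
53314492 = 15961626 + 37352866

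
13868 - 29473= - 15605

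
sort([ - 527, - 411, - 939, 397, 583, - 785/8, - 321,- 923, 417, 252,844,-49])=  [ - 939, - 923, - 527 , - 411, - 321,  -  785/8, - 49, 252,  397,417, 583, 844 ]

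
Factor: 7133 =7^1*1019^1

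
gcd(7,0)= 7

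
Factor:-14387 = -14387^1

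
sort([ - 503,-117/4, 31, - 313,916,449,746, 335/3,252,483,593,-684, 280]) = [-684 , - 503,-313, - 117/4,31,335/3,  252,280,449,483 , 593,746, 916] 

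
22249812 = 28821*772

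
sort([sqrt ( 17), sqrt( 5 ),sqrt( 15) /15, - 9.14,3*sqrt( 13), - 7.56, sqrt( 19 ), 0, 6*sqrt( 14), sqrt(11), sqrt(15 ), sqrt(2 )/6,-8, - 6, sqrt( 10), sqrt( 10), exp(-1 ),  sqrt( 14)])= [-9.14,-8, - 7.56, - 6,0, sqrt (2) /6,sqrt( 15)/15, exp( - 1 ),sqrt(5 ),  sqrt( 10), sqrt(10),sqrt( 11 ),sqrt( 14),sqrt(15 ),sqrt(17 ), sqrt( 19 ), 3 *sqrt( 13), 6*sqrt( 14 )]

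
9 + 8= 17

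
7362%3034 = 1294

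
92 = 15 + 77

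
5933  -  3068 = 2865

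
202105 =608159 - 406054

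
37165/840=7433/168 = 44.24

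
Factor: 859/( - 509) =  - 509^( - 1)*859^1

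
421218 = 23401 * 18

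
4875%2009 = 857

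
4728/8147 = 4728/8147 = 0.58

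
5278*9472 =49993216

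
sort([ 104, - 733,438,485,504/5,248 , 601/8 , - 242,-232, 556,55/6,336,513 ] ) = [ - 733, - 242,-232,55/6, 601/8,504/5 , 104, 248 , 336,438, 485, 513, 556]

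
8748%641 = 415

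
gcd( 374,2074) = 34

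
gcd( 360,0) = 360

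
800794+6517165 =7317959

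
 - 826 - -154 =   -  672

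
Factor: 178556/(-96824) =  -2^(- 1 ) * 13^( - 1 )*19^( - 1)*911^1 =- 911/494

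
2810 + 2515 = 5325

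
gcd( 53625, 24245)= 65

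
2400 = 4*600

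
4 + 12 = 16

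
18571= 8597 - -9974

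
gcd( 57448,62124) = 668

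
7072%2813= 1446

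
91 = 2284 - 2193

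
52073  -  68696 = - 16623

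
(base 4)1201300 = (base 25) A06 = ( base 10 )6256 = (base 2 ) 1100001110000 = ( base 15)1CC1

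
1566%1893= 1566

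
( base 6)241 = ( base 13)76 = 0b1100001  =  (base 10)97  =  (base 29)3A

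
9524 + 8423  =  17947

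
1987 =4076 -2089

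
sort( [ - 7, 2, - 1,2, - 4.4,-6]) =[-7, - 6,-4.4, - 1, 2 , 2]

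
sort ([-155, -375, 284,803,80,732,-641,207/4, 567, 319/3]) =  [-641, - 375, - 155, 207/4,  80, 319/3,284, 567, 732, 803 ] 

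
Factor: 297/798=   99/266 =2^(-1)*3^2*7^ (-1 )*11^1*19^( - 1)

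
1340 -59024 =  - 57684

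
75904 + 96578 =172482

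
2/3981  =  2/3981 = 0.00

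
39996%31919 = 8077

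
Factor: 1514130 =2^1*3^1*5^1*41^1 *1231^1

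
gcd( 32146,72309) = 1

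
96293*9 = 866637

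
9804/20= 490 + 1/5  =  490.20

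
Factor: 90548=2^2 *22637^1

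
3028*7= 21196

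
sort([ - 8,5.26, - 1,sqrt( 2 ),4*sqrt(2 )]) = [  -  8,  -  1, sqrt( 2) , 5.26,4*sqrt( 2) ]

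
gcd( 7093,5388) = 1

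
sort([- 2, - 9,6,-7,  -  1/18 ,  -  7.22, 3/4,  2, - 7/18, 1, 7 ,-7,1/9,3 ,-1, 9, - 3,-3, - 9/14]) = [-9,  -  7.22 ,-7,-7, - 3, - 3, - 2,  -  1, - 9/14,-7/18 ,-1/18,1/9, 3/4, 1, 2, 3, 6,7, 9]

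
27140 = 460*59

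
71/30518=71/30518=0.00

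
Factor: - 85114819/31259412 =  - 2^ ( - 2 )*3^( - 3 )*289439^(- 1)*85114819^1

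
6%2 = 0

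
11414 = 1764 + 9650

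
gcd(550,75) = 25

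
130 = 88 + 42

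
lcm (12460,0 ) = 0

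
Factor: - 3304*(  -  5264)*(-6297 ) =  - 109519036032 = - 2^7*3^1*7^2*47^1*59^1*2099^1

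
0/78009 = 0=0.00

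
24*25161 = 603864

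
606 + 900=1506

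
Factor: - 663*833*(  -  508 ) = 280557732=2^2*3^1 *7^2  *13^1*17^2  *127^1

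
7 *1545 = 10815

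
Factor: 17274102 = 2^1*3^1*61^1*109^1*433^1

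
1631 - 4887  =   - 3256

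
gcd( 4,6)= 2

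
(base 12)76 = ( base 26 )3c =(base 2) 1011010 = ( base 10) 90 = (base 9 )110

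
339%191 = 148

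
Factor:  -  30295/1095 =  - 83/3 = - 3^( - 1)*83^1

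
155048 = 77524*2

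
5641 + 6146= 11787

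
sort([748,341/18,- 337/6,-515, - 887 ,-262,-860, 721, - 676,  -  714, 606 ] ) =[-887, - 860, -714,-676,-515, -262 ,  -  337/6, 341/18, 606,721,748] 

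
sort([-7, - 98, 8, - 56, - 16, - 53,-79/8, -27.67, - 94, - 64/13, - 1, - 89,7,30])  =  [- 98, - 94, - 89,-56, - 53 ,  -  27.67,-16, - 79/8, - 7, - 64/13,  -  1, 7, 8,30 ] 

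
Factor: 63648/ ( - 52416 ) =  - 2^( - 1)*7^( - 1)*17^1 = - 17/14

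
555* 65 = 36075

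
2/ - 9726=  - 1 + 4862/4863 = -0.00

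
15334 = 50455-35121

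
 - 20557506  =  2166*( - 9491 ) 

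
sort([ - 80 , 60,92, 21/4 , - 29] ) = [ - 80,-29 , 21/4,60,92]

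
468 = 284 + 184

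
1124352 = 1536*732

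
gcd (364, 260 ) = 52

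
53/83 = 53/83 = 0.64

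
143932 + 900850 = 1044782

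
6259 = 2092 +4167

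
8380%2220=1720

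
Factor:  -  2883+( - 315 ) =  -  3198 = -2^1 * 3^1*13^1 *41^1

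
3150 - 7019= - 3869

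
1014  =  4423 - 3409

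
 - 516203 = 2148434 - 2664637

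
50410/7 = 50410/7 =7201.43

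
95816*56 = 5365696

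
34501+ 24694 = 59195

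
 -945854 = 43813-989667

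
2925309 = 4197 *697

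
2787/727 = 3 + 606/727=3.83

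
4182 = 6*697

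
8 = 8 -0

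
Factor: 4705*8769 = 41258145 = 3^1*5^1 * 37^1 *79^1*941^1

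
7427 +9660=17087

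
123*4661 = 573303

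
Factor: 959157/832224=319719/277408 =2^(-5 ) * 3^1 * 17^1 * 6269^1 * 8669^( -1) 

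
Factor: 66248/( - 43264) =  -49/32 = - 2^ (  -  5) * 7^2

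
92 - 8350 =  -8258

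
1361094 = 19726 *69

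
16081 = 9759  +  6322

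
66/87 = 22/29 = 0.76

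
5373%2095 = 1183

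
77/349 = 77/349= 0.22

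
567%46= 15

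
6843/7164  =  2281/2388= 0.96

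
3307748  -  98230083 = - 94922335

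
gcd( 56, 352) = 8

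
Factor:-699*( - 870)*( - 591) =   -  2^1*3^3*5^1*29^1*197^1*  233^1 = -  359404830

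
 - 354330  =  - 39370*9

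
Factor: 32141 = 32141^1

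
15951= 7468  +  8483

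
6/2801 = 6/2801=0.00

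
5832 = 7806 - 1974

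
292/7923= 292/7923 =0.04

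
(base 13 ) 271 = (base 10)430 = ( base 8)656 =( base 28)fa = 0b110101110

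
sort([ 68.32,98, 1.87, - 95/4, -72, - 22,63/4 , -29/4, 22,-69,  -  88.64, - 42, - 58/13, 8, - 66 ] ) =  [ - 88.64,-72, - 69 , - 66 ,- 42,  -  95/4,-22, - 29/4, - 58/13, 1.87,8,63/4, 22,68.32,98 ] 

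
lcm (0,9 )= 0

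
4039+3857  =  7896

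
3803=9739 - 5936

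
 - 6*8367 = - 50202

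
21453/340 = 21453/340 = 63.10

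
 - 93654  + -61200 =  - 154854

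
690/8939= 690/8939 =0.08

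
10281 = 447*23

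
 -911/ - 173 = 5 + 46/173 = 5.27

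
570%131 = 46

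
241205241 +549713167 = 790918408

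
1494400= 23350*64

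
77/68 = 77/68 = 1.13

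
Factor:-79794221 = -13^1* 397^1*15461^1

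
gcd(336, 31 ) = 1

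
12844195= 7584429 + 5259766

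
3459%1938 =1521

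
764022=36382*21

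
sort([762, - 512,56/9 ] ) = [ - 512  ,  56/9, 762]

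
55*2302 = 126610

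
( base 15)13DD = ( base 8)10242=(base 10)4258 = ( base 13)1C27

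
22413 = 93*241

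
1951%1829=122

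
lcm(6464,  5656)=45248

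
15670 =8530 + 7140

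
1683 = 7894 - 6211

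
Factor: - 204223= - 443^1*461^1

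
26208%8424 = 936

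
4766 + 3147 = 7913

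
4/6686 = 2/3343 = 0.00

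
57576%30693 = 26883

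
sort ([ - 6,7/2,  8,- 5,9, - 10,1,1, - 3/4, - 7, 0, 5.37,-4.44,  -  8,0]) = [ - 10 , - 8, - 7, - 6,-5, - 4.44, - 3/4,0 , 0,  1,1,7/2, 5.37 , 8, 9] 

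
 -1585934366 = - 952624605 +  - 633309761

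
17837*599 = 10684363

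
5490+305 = 5795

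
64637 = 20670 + 43967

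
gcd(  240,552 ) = 24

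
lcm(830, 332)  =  1660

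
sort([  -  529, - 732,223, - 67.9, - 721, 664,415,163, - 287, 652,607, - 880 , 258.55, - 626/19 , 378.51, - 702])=[ - 880, - 732, - 721, - 702, - 529,  -  287, - 67.9, - 626/19,163, 223, 258.55, 378.51,415 , 607, 652,664] 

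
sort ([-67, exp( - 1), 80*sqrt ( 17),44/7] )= [ -67,exp( - 1), 44/7, 80*sqrt(17 )]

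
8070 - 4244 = 3826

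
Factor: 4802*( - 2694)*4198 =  - 2^3*3^1*7^4*449^1*2099^1 = - 54307796424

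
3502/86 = 40 + 31/43 = 40.72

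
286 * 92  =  26312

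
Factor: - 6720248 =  - 2^3*47^1*61^1 * 293^1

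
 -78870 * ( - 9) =709830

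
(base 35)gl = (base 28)kl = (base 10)581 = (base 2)1001000101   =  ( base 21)16e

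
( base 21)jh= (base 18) 152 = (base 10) 416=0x1a0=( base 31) dd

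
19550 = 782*25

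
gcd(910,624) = 26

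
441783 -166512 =275271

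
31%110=31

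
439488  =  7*62784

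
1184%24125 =1184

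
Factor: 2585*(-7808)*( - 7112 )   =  2^10*5^1*7^1*11^1*47^1*61^1*127^1 = 143546332160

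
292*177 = 51684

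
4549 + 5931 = 10480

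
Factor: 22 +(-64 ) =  - 2^1*3^1*7^1 = - 42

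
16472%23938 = 16472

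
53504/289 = 185 + 39/289  =  185.13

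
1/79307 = 1/79307 = 0.00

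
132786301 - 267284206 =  - 134497905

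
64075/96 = 64075/96 = 667.45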